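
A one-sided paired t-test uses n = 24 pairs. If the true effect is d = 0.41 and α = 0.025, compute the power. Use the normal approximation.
Power ≈ 0.52

Power calculation (paired t-test, normal approximation):
z_β = d · √n - z_α
z_β = 0.41 · √24 - 1.960
z_β = 0.41 · 4.899 - 1.960
z_β = 0.049

Power = Φ(z_β) = Φ(0.049) ≈ 0.519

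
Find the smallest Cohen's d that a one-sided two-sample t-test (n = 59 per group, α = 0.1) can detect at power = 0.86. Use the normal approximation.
d ≈ 0.43

Minimum detectable effect (two-sample t-test, normal approximation):
d = (z_α + z_β) / √(n/2)
d = (1.282 + 1.080) / √(59/2)
d = 2.362 / 5.431
d ≈ 0.43

By Cohen's convention (0.2 small / 0.5 medium / 0.8 large): small effect.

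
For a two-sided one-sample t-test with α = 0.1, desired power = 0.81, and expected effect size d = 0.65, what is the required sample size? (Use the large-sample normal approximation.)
n = 16

Sample size formula (one-sample t-test, normal approximation):
n = ((z_{α/2} + z_β) / d)²

z_{α/2} = 1.645 (for α = 0.1, two-sided)
z_β = 0.878 (for power = 0.81)
d = 0.65

n = ((1.645 + 0.878) / 0.65)²
n = (3.882)²
n ≈ 15.07
Round up to the next whole number: n = 16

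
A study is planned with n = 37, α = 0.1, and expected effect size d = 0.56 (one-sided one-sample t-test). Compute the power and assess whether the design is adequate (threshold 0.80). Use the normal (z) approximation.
Power ≈ 0.98; the study is adequately powered (power ≥ 0.80)

Power calculation (one-sample t-test, normal approximation):
z_β = d · √n - z_α
z_β = 0.56 · √37 - 1.282
z_β = 0.56 · 6.083 - 1.282
z_β = 2.125

Power = Φ(z_β) = Φ(2.125) ≈ 0.983

Effect size d = 0.56 is medium by Cohen's convention (0.2/0.5/0.8).

Threshold: power ≥ 0.80 is conventionally adequate.
Power ≈ 0.98 → the study is adequately powered (power ≥ 0.80).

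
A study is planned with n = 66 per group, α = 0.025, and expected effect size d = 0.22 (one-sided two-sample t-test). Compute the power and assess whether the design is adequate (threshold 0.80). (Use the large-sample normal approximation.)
Power ≈ 0.24; the study is underpowered (power < 0.80)

Power calculation (two-sample t-test, normal approximation):
z_β = d · √(n/2) - z_α
z_β = 0.22 · √(66/2) - 1.960
z_β = 0.22 · 5.745 - 1.960
z_β = -0.696

Power = Φ(z_β) = Φ(-0.696) ≈ 0.243

Effect size d = 0.22 is small by Cohen's convention (0.2/0.5/0.8).

Threshold: power ≥ 0.80 is conventionally adequate.
Power ≈ 0.24 → the study is underpowered (power < 0.80).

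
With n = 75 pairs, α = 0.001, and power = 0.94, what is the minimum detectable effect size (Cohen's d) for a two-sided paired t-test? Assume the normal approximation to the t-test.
d ≈ 0.56

Minimum detectable effect (paired t-test, normal approximation):
d = (z_{α/2} + z_β) / √n
d = (3.291 + 1.555) / √75
d = 4.845 / 8.660
d ≈ 0.56

By Cohen's convention (0.2 small / 0.5 medium / 0.8 large): medium effect.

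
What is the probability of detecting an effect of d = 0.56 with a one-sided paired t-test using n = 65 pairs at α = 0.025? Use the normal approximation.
Power ≈ 0.99

Power calculation (paired t-test, normal approximation):
z_β = d · √n - z_α
z_β = 0.56 · √65 - 1.960
z_β = 0.56 · 8.062 - 1.960
z_β = 2.555

Power = Φ(z_β) = Φ(2.555) ≈ 0.995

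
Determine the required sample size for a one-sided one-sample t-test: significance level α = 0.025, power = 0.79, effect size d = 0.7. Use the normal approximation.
n = 16

Sample size formula (one-sample t-test, normal approximation):
n = ((z_α + z_β) / d)²

z_α = 1.960 (for α = 0.025, one-sided)
z_β = 0.806 (for power = 0.79)
d = 0.7

n = ((1.960 + 0.806) / 0.7)²
n = (3.951)²
n ≈ 15.61
Round up to the next whole number: n = 16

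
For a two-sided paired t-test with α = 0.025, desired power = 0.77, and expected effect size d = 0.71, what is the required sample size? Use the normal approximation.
n = 18 pairs

Sample size formula (paired t-test, normal approximation):
n = ((z_{α/2} + z_β) / d)²

z_{α/2} = 2.241 (for α = 0.025, two-sided)
z_β = 0.739 (for power = 0.77)
d = 0.71

n = ((2.241 + 0.739) / 0.71)²
n = (4.197)²
n ≈ 17.61
Round up to the next whole number: n = 18 pairs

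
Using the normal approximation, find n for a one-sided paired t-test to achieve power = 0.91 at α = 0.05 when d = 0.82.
n = 14 pairs

Sample size formula (paired t-test, normal approximation):
n = ((z_α + z_β) / d)²

z_α = 1.645 (for α = 0.05, one-sided)
z_β = 1.341 (for power = 0.91)
d = 0.82

n = ((1.645 + 1.341) / 0.82)²
n = (3.641)²
n ≈ 13.26
Round up to the next whole number: n = 14 pairs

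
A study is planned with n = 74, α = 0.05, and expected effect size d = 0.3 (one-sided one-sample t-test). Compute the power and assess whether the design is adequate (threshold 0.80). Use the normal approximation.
Power ≈ 0.83; the study is adequately powered (power ≥ 0.80)

Power calculation (one-sample t-test, normal approximation):
z_β = d · √n - z_α
z_β = 0.3 · √74 - 1.645
z_β = 0.3 · 8.602 - 1.645
z_β = 0.936

Power = Φ(z_β) = Φ(0.936) ≈ 0.825

Effect size d = 0.3 is small by Cohen's convention (0.2/0.5/0.8).

Threshold: power ≥ 0.80 is conventionally adequate.
Power ≈ 0.83 → the study is adequately powered (power ≥ 0.80).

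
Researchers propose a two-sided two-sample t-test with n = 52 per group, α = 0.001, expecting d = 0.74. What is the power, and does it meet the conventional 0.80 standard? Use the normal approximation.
Power ≈ 0.69; the study is underpowered (power < 0.80)

Power calculation (two-sample t-test, normal approximation):
z_β = d · √(n/2) - z_{α/2}
z_β = 0.74 · √(52/2) - 3.291
z_β = 0.74 · 5.099 - 3.291
z_β = 0.483

Power = Φ(z_β) = Φ(0.483) ≈ 0.685

Effect size d = 0.74 is medium by Cohen's convention (0.2/0.5/0.8).

Threshold: power ≥ 0.80 is conventionally adequate.
Power ≈ 0.69 → the study is underpowered (power < 0.80).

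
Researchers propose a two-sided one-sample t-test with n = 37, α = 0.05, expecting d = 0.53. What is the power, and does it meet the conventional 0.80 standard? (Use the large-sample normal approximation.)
Power ≈ 0.90; the study is adequately powered (power ≥ 0.80)

Power calculation (one-sample t-test, normal approximation):
z_β = d · √n - z_{α/2}
z_β = 0.53 · √37 - 1.960
z_β = 0.53 · 6.083 - 1.960
z_β = 1.264

Power = Φ(z_β) = Φ(1.264) ≈ 0.897

Effect size d = 0.53 is medium by Cohen's convention (0.2/0.5/0.8).

Threshold: power ≥ 0.80 is conventionally adequate.
Power ≈ 0.90 → the study is adequately powered (power ≥ 0.80).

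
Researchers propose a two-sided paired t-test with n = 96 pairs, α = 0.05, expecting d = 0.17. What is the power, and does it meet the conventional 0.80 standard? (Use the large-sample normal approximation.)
Power ≈ 0.38; the study is underpowered (power < 0.80)

Power calculation (paired t-test, normal approximation):
z_β = d · √n - z_{α/2}
z_β = 0.17 · √96 - 1.960
z_β = 0.17 · 9.798 - 1.960
z_β = -0.294

Power = Φ(z_β) = Φ(-0.294) ≈ 0.384

Effect size d = 0.17 is very small by Cohen's convention (0.2/0.5/0.8).

Threshold: power ≥ 0.80 is conventionally adequate.
Power ≈ 0.38 → the study is underpowered (power < 0.80).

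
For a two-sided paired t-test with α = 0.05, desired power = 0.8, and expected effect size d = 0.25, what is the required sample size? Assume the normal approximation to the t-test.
n = 126 pairs

Sample size formula (paired t-test, normal approximation):
n = ((z_{α/2} + z_β) / d)²

z_{α/2} = 1.960 (for α = 0.05, two-sided)
z_β = 0.842 (for power = 0.8)
d = 0.25

n = ((1.960 + 0.842) / 0.25)²
n = (11.208)²
n ≈ 125.62
Round up to the next whole number: n = 126 pairs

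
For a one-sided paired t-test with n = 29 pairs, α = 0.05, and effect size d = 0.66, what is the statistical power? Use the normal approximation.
Power ≈ 0.97

Power calculation (paired t-test, normal approximation):
z_β = d · √n - z_α
z_β = 0.66 · √29 - 1.645
z_β = 0.66 · 5.385 - 1.645
z_β = 1.909

Power = Φ(z_β) = Φ(1.909) ≈ 0.972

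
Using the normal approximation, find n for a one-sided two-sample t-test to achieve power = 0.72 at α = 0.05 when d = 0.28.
n = 127 per group

Sample size formula (two-sample t-test, normal approximation):
n = 2 · ((z_α + z_β) / d)²

z_α = 1.645 (for α = 0.05, one-sided)
z_β = 0.583 (for power = 0.72)
d = 0.28

n = 2 · ((1.645 + 0.583) / 0.28)²
n = 2 · (7.957)²
n ≈ 126.63
Round up to the next whole number: n = 127 per group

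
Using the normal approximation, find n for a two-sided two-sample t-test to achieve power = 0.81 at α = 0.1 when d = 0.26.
n = 189 per group

Sample size formula (two-sample t-test, normal approximation):
n = 2 · ((z_{α/2} + z_β) / d)²

z_{α/2} = 1.645 (for α = 0.1, two-sided)
z_β = 0.878 (for power = 0.81)
d = 0.26

n = 2 · ((1.645 + 0.878) / 0.26)²
n = 2 · (9.704)²
n ≈ 188.34
Round up to the next whole number: n = 189 per group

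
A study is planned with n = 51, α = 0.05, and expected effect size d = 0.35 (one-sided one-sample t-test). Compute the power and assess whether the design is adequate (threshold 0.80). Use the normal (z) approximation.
Power ≈ 0.80; the study is adequately powered (power ≥ 0.80)

Power calculation (one-sample t-test, normal approximation):
z_β = d · √n - z_α
z_β = 0.35 · √51 - 1.645
z_β = 0.35 · 7.141 - 1.645
z_β = 0.855

Power = Φ(z_β) = Φ(0.855) ≈ 0.804

Effect size d = 0.35 is small by Cohen's convention (0.2/0.5/0.8).

Threshold: power ≥ 0.80 is conventionally adequate.
Power ≈ 0.80 → the study is adequately powered (power ≥ 0.80).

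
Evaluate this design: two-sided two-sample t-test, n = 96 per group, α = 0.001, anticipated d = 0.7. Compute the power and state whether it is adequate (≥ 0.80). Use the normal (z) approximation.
Power ≈ 0.94; the study is adequately powered (power ≥ 0.80)

Power calculation (two-sample t-test, normal approximation):
z_β = d · √(n/2) - z_{α/2}
z_β = 0.7 · √(96/2) - 3.291
z_β = 0.7 · 6.928 - 3.291
z_β = 1.559

Power = Φ(z_β) = Φ(1.559) ≈ 0.941

Effect size d = 0.7 is medium by Cohen's convention (0.2/0.5/0.8).

Threshold: power ≥ 0.80 is conventionally adequate.
Power ≈ 0.94 → the study is adequately powered (power ≥ 0.80).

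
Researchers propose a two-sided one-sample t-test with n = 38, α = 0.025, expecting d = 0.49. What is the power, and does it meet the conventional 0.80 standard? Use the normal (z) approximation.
Power ≈ 0.78; the study is underpowered (power < 0.80)

Power calculation (one-sample t-test, normal approximation):
z_β = d · √n - z_{α/2}
z_β = 0.49 · √38 - 2.241
z_β = 0.49 · 6.164 - 2.241
z_β = 0.779

Power = Φ(z_β) = Φ(0.779) ≈ 0.782

Effect size d = 0.49 is small by Cohen's convention (0.2/0.5/0.8).

Threshold: power ≥ 0.80 is conventionally adequate.
Power ≈ 0.78 → the study is underpowered (power < 0.80).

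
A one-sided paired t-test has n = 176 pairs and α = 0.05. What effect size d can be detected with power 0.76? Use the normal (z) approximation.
d ≈ 0.18

Minimum detectable effect (paired t-test, normal approximation):
d = (z_α + z_β) / √n
d = (1.645 + 0.706) / √176
d = 2.351 / 13.266
d ≈ 0.18

By Cohen's convention (0.2 small / 0.5 medium / 0.8 large): very small effect.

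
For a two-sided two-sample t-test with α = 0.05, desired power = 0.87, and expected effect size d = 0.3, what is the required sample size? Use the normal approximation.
n = 212 per group

Sample size formula (two-sample t-test, normal approximation):
n = 2 · ((z_{α/2} + z_β) / d)²

z_{α/2} = 1.960 (for α = 0.05, two-sided)
z_β = 1.126 (for power = 0.87)
d = 0.3

n = 2 · ((1.960 + 1.126) / 0.3)²
n = 2 · (10.287)²
n ≈ 211.64
Round up to the next whole number: n = 212 per group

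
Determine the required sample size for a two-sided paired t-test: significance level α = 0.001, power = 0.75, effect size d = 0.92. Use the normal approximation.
n = 19 pairs

Sample size formula (paired t-test, normal approximation):
n = ((z_{α/2} + z_β) / d)²

z_{α/2} = 3.291 (for α = 0.001, two-sided)
z_β = 0.674 (for power = 0.75)
d = 0.92

n = ((3.291 + 0.674) / 0.92)²
n = (4.310)²
n ≈ 18.58
Round up to the next whole number: n = 19 pairs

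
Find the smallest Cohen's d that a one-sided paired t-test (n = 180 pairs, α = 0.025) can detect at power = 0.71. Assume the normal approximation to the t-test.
d ≈ 0.19

Minimum detectable effect (paired t-test, normal approximation):
d = (z_α + z_β) / √n
d = (1.960 + 0.553) / √180
d = 2.513 / 13.416
d ≈ 0.19

By Cohen's convention (0.2 small / 0.5 medium / 0.8 large): very small effect.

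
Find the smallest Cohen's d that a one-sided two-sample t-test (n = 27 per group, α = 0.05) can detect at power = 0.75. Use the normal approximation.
d ≈ 0.63

Minimum detectable effect (two-sample t-test, normal approximation):
d = (z_α + z_β) / √(n/2)
d = (1.645 + 0.674) / √(27/2)
d = 2.319 / 3.674
d ≈ 0.63

By Cohen's convention (0.2 small / 0.5 medium / 0.8 large): medium effect.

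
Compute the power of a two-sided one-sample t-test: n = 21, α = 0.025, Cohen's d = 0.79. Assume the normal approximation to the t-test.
Power ≈ 0.92

Power calculation (one-sample t-test, normal approximation):
z_β = d · √n - z_{α/2}
z_β = 0.79 · √21 - 2.241
z_β = 0.79 · 4.583 - 2.241
z_β = 1.379

Power = Φ(z_β) = Φ(1.379) ≈ 0.916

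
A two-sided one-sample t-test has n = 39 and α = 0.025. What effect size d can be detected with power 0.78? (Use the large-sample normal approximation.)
d ≈ 0.48

Minimum detectable effect (one-sample t-test, normal approximation):
d = (z_{α/2} + z_β) / √n
d = (2.241 + 0.772) / √39
d = 3.014 / 6.245
d ≈ 0.48

By Cohen's convention (0.2 small / 0.5 medium / 0.8 large): small effect.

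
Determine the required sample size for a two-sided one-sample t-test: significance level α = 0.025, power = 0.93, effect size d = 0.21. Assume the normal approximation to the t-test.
n = 314

Sample size formula (one-sample t-test, normal approximation):
n = ((z_{α/2} + z_β) / d)²

z_{α/2} = 2.241 (for α = 0.025, two-sided)
z_β = 1.476 (for power = 0.93)
d = 0.21

n = ((2.241 + 1.476) / 0.21)²
n = (17.700)²
n ≈ 313.29
Round up to the next whole number: n = 314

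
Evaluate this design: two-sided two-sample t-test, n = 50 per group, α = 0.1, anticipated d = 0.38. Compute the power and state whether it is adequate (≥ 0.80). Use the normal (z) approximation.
Power ≈ 0.60; the study is underpowered (power < 0.80)

Power calculation (two-sample t-test, normal approximation):
z_β = d · √(n/2) - z_{α/2}
z_β = 0.38 · √(50/2) - 1.645
z_β = 0.38 · 5.000 - 1.645
z_β = 0.255

Power = Φ(z_β) = Φ(0.255) ≈ 0.601

Effect size d = 0.38 is small by Cohen's convention (0.2/0.5/0.8).

Threshold: power ≥ 0.80 is conventionally adequate.
Power ≈ 0.60 → the study is underpowered (power < 0.80).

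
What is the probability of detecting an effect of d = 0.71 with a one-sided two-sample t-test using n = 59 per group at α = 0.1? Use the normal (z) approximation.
Power ≈ 0.99

Power calculation (two-sample t-test, normal approximation):
z_β = d · √(n/2) - z_α
z_β = 0.71 · √(59/2) - 1.282
z_β = 0.71 · 5.431 - 1.282
z_β = 2.575

Power = Φ(z_β) = Φ(2.575) ≈ 0.995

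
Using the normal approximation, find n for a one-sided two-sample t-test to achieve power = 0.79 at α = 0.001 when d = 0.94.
n = 35 per group

Sample size formula (two-sample t-test, normal approximation):
n = 2 · ((z_α + z_β) / d)²

z_α = 3.090 (for α = 0.001, one-sided)
z_β = 0.806 (for power = 0.79)
d = 0.94

n = 2 · ((3.090 + 0.806) / 0.94)²
n = 2 · (4.145)²
n ≈ 34.36
Round up to the next whole number: n = 35 per group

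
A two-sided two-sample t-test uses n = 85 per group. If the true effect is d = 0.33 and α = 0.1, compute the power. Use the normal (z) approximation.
Power ≈ 0.69

Power calculation (two-sample t-test, normal approximation):
z_β = d · √(n/2) - z_{α/2}
z_β = 0.33 · √(85/2) - 1.645
z_β = 0.33 · 6.519 - 1.645
z_β = 0.506

Power = Φ(z_β) = Φ(0.506) ≈ 0.694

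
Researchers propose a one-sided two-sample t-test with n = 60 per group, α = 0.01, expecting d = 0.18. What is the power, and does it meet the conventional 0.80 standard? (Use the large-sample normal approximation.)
Power ≈ 0.09; the study is underpowered (power < 0.80)

Power calculation (two-sample t-test, normal approximation):
z_β = d · √(n/2) - z_α
z_β = 0.18 · √(60/2) - 2.326
z_β = 0.18 · 5.477 - 2.326
z_β = -1.340

Power = Φ(z_β) = Φ(-1.340) ≈ 0.090

Effect size d = 0.18 is very small by Cohen's convention (0.2/0.5/0.8).

Threshold: power ≥ 0.80 is conventionally adequate.
Power ≈ 0.09 → the study is underpowered (power < 0.80).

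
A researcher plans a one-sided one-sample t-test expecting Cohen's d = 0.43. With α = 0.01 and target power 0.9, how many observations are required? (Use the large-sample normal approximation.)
n = 71

Sample size formula (one-sample t-test, normal approximation):
n = ((z_α + z_β) / d)²

z_α = 2.326 (for α = 0.01, one-sided)
z_β = 1.282 (for power = 0.9)
d = 0.43

n = ((2.326 + 1.282) / 0.43)²
n = (8.391)²
n ≈ 70.41
Round up to the next whole number: n = 71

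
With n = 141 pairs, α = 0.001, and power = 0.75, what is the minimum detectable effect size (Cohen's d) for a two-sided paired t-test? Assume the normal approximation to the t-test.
d ≈ 0.33

Minimum detectable effect (paired t-test, normal approximation):
d = (z_{α/2} + z_β) / √n
d = (3.291 + 0.674) / √141
d = 3.965 / 11.874
d ≈ 0.33

By Cohen's convention (0.2 small / 0.5 medium / 0.8 large): small effect.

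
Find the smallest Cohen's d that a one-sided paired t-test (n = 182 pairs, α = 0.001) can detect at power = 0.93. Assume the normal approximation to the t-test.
d ≈ 0.34

Minimum detectable effect (paired t-test, normal approximation):
d = (z_α + z_β) / √n
d = (3.090 + 1.476) / √182
d = 4.566 / 13.491
d ≈ 0.34

By Cohen's convention (0.2 small / 0.5 medium / 0.8 large): small effect.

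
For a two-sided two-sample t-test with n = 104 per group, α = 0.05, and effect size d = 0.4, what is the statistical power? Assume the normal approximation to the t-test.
Power ≈ 0.82

Power calculation (two-sample t-test, normal approximation):
z_β = d · √(n/2) - z_{α/2}
z_β = 0.4 · √(104/2) - 1.960
z_β = 0.4 · 7.211 - 1.960
z_β = 0.924

Power = Φ(z_β) = Φ(0.924) ≈ 0.822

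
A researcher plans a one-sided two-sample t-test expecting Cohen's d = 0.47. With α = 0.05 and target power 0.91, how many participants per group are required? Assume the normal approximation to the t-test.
n = 81 per group

Sample size formula (two-sample t-test, normal approximation):
n = 2 · ((z_α + z_β) / d)²

z_α = 1.645 (for α = 0.05, one-sided)
z_β = 1.341 (for power = 0.91)
d = 0.47

n = 2 · ((1.645 + 1.341) / 0.47)²
n = 2 · (6.353)²
n ≈ 80.72
Round up to the next whole number: n = 81 per group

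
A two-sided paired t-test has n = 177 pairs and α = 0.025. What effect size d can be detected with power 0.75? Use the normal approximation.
d ≈ 0.22

Minimum detectable effect (paired t-test, normal approximation):
d = (z_{α/2} + z_β) / √n
d = (2.241 + 0.674) / √177
d = 2.916 / 13.304
d ≈ 0.22

By Cohen's convention (0.2 small / 0.5 medium / 0.8 large): small effect.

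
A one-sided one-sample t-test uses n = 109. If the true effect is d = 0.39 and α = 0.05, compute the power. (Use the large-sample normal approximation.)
Power ≈ 0.99

Power calculation (one-sample t-test, normal approximation):
z_β = d · √n - z_α
z_β = 0.39 · √109 - 1.645
z_β = 0.39 · 10.440 - 1.645
z_β = 2.427

Power = Φ(z_β) = Φ(2.427) ≈ 0.992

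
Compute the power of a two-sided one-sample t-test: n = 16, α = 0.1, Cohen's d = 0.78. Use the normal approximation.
Power ≈ 0.93

Power calculation (one-sample t-test, normal approximation):
z_β = d · √n - z_{α/2}
z_β = 0.78 · √16 - 1.645
z_β = 0.78 · 4.000 - 1.645
z_β = 1.475

Power = Φ(z_β) = Φ(1.475) ≈ 0.930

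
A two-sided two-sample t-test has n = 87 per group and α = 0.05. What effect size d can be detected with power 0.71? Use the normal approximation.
d ≈ 0.38

Minimum detectable effect (two-sample t-test, normal approximation):
d = (z_{α/2} + z_β) / √(n/2)
d = (1.960 + 0.553) / √(87/2)
d = 2.513 / 6.595
d ≈ 0.38

By Cohen's convention (0.2 small / 0.5 medium / 0.8 large): small effect.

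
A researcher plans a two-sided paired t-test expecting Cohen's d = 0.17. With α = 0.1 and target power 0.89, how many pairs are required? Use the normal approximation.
n = 286 pairs

Sample size formula (paired t-test, normal approximation):
n = ((z_{α/2} + z_β) / d)²

z_{α/2} = 1.645 (for α = 0.1, two-sided)
z_β = 1.227 (for power = 0.89)
d = 0.17

n = ((1.645 + 1.227) / 0.17)²
n = (16.894)²
n ≈ 285.41
Round up to the next whole number: n = 286 pairs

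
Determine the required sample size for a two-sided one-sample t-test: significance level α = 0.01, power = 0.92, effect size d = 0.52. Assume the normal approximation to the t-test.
n = 59

Sample size formula (one-sample t-test, normal approximation):
n = ((z_{α/2} + z_β) / d)²

z_{α/2} = 2.576 (for α = 0.01, two-sided)
z_β = 1.405 (for power = 0.92)
d = 0.52

n = ((2.576 + 1.405) / 0.52)²
n = (7.656)²
n ≈ 58.61
Round up to the next whole number: n = 59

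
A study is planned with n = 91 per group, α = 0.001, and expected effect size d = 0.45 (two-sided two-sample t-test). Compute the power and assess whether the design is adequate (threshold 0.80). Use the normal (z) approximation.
Power ≈ 0.40; the study is underpowered (power < 0.80)

Power calculation (two-sample t-test, normal approximation):
z_β = d · √(n/2) - z_{α/2}
z_β = 0.45 · √(91/2) - 3.291
z_β = 0.45 · 6.745 - 3.291
z_β = -0.255

Power = Φ(z_β) = Φ(-0.255) ≈ 0.399

Effect size d = 0.45 is small by Cohen's convention (0.2/0.5/0.8).

Threshold: power ≥ 0.80 is conventionally adequate.
Power ≈ 0.40 → the study is underpowered (power < 0.80).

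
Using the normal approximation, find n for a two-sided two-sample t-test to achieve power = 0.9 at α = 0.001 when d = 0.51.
n = 161 per group

Sample size formula (two-sample t-test, normal approximation):
n = 2 · ((z_{α/2} + z_β) / d)²

z_{α/2} = 3.291 (for α = 0.001, two-sided)
z_β = 1.282 (for power = 0.9)
d = 0.51

n = 2 · ((3.291 + 1.282) / 0.51)²
n = 2 · (8.967)²
n ≈ 160.81
Round up to the next whole number: n = 161 per group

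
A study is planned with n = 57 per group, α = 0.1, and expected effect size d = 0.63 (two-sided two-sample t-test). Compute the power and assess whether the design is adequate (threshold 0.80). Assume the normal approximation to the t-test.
Power ≈ 0.96; the study is adequately powered (power ≥ 0.80)

Power calculation (two-sample t-test, normal approximation):
z_β = d · √(n/2) - z_{α/2}
z_β = 0.63 · √(57/2) - 1.645
z_β = 0.63 · 5.339 - 1.645
z_β = 1.718

Power = Φ(z_β) = Φ(1.718) ≈ 0.957

Effect size d = 0.63 is medium by Cohen's convention (0.2/0.5/0.8).

Threshold: power ≥ 0.80 is conventionally adequate.
Power ≈ 0.96 → the study is adequately powered (power ≥ 0.80).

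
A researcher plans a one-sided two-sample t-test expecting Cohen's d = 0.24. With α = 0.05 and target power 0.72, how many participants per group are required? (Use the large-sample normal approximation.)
n = 173 per group

Sample size formula (two-sample t-test, normal approximation):
n = 2 · ((z_α + z_β) / d)²

z_α = 1.645 (for α = 0.05, one-sided)
z_β = 0.583 (for power = 0.72)
d = 0.24

n = 2 · ((1.645 + 0.583) / 0.24)²
n = 2 · (9.283)²
n ≈ 172.35
Round up to the next whole number: n = 173 per group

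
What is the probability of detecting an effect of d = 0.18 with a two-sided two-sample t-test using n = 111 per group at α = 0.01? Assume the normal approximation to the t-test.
Power ≈ 0.11

Power calculation (two-sample t-test, normal approximation):
z_β = d · √(n/2) - z_{α/2}
z_β = 0.18 · √(111/2) - 2.576
z_β = 0.18 · 7.450 - 2.576
z_β = -1.235

Power = Φ(z_β) = Φ(-1.235) ≈ 0.108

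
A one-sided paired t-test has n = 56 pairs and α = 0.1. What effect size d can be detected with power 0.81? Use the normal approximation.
d ≈ 0.29

Minimum detectable effect (paired t-test, normal approximation):
d = (z_α + z_β) / √n
d = (1.282 + 0.878) / √56
d = 2.159 / 7.483
d ≈ 0.29

By Cohen's convention (0.2 small / 0.5 medium / 0.8 large): small effect.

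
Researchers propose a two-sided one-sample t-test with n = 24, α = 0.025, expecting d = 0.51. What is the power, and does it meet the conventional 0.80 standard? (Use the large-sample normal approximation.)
Power ≈ 0.60; the study is underpowered (power < 0.80)

Power calculation (one-sample t-test, normal approximation):
z_β = d · √n - z_{α/2}
z_β = 0.51 · √24 - 2.241
z_β = 0.51 · 4.899 - 2.241
z_β = 0.257

Power = Φ(z_β) = Φ(0.257) ≈ 0.601

Effect size d = 0.51 is medium by Cohen's convention (0.2/0.5/0.8).

Threshold: power ≥ 0.80 is conventionally adequate.
Power ≈ 0.60 → the study is underpowered (power < 0.80).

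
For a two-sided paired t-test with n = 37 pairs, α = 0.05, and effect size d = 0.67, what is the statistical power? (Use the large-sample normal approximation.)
Power ≈ 0.98

Power calculation (paired t-test, normal approximation):
z_β = d · √n - z_{α/2}
z_β = 0.67 · √37 - 1.960
z_β = 0.67 · 6.083 - 1.960
z_β = 2.115

Power = Φ(z_β) = Φ(2.115) ≈ 0.983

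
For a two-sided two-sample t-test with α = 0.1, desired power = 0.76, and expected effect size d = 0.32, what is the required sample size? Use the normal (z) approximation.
n = 108 per group

Sample size formula (two-sample t-test, normal approximation):
n = 2 · ((z_{α/2} + z_β) / d)²

z_{α/2} = 1.645 (for α = 0.1, two-sided)
z_β = 0.706 (for power = 0.76)
d = 0.32

n = 2 · ((1.645 + 0.706) / 0.32)²
n = 2 · (7.347)²
n ≈ 107.96
Round up to the next whole number: n = 108 per group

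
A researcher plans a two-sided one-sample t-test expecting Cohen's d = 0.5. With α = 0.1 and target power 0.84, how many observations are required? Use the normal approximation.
n = 28

Sample size formula (one-sample t-test, normal approximation):
n = ((z_{α/2} + z_β) / d)²

z_{α/2} = 1.645 (for α = 0.1, two-sided)
z_β = 0.994 (for power = 0.84)
d = 0.5

n = ((1.645 + 0.994) / 0.5)²
n = (5.278)²
n ≈ 27.86
Round up to the next whole number: n = 28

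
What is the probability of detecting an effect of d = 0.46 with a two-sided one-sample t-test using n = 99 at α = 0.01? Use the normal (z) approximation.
Power ≈ 0.98

Power calculation (one-sample t-test, normal approximation):
z_β = d · √n - z_{α/2}
z_β = 0.46 · √99 - 2.576
z_β = 0.46 · 9.950 - 2.576
z_β = 2.001

Power = Φ(z_β) = Φ(2.001) ≈ 0.977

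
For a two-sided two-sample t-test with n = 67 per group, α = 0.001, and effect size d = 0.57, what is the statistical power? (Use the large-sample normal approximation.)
Power ≈ 0.50

Power calculation (two-sample t-test, normal approximation):
z_β = d · √(n/2) - z_{α/2}
z_β = 0.57 · √(67/2) - 3.291
z_β = 0.57 · 5.788 - 3.291
z_β = 0.009

Power = Φ(z_β) = Φ(0.009) ≈ 0.503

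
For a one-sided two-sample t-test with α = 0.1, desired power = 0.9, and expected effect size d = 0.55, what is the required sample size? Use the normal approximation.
n = 44 per group

Sample size formula (two-sample t-test, normal approximation):
n = 2 · ((z_α + z_β) / d)²

z_α = 1.282 (for α = 0.1, one-sided)
z_β = 1.282 (for power = 0.9)
d = 0.55

n = 2 · ((1.282 + 1.282) / 0.55)²
n = 2 · (4.662)²
n ≈ 43.47
Round up to the next whole number: n = 44 per group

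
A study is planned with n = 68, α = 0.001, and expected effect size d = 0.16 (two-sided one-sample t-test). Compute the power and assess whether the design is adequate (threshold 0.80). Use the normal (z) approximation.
Power ≈ 0.02; the study is underpowered (power < 0.80)

Power calculation (one-sample t-test, normal approximation):
z_β = d · √n - z_{α/2}
z_β = 0.16 · √68 - 3.291
z_β = 0.16 · 8.246 - 3.291
z_β = -1.971

Power = Φ(z_β) = Φ(-1.971) ≈ 0.024

Effect size d = 0.16 is very small by Cohen's convention (0.2/0.5/0.8).

Threshold: power ≥ 0.80 is conventionally adequate.
Power ≈ 0.02 → the study is underpowered (power < 0.80).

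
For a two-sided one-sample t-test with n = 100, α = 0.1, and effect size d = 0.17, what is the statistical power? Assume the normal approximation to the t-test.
Power ≈ 0.52

Power calculation (one-sample t-test, normal approximation):
z_β = d · √n - z_{α/2}
z_β = 0.17 · √100 - 1.645
z_β = 0.17 · 10.000 - 1.645
z_β = 0.055

Power = Φ(z_β) = Φ(0.055) ≈ 0.522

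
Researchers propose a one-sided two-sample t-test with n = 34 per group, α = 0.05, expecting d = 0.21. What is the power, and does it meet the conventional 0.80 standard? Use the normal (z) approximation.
Power ≈ 0.22; the study is underpowered (power < 0.80)

Power calculation (two-sample t-test, normal approximation):
z_β = d · √(n/2) - z_α
z_β = 0.21 · √(34/2) - 1.645
z_β = 0.21 · 4.123 - 1.645
z_β = -0.779

Power = Φ(z_β) = Φ(-0.779) ≈ 0.218

Effect size d = 0.21 is small by Cohen's convention (0.2/0.5/0.8).

Threshold: power ≥ 0.80 is conventionally adequate.
Power ≈ 0.22 → the study is underpowered (power < 0.80).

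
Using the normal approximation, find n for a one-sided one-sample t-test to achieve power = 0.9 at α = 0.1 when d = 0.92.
n = 8

Sample size formula (one-sample t-test, normal approximation):
n = ((z_α + z_β) / d)²

z_α = 1.282 (for α = 0.1, one-sided)
z_β = 1.282 (for power = 0.9)
d = 0.92

n = ((1.282 + 1.282) / 0.92)²
n = (2.787)²
n ≈ 7.77
Round up to the next whole number: n = 8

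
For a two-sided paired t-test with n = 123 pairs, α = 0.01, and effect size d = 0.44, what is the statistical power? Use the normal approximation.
Power ≈ 0.99

Power calculation (paired t-test, normal approximation):
z_β = d · √n - z_{α/2}
z_β = 0.44 · √123 - 2.576
z_β = 0.44 · 11.091 - 2.576
z_β = 2.304

Power = Φ(z_β) = Φ(2.304) ≈ 0.989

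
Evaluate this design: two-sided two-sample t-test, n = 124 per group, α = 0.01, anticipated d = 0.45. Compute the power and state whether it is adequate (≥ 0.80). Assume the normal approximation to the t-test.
Power ≈ 0.83; the study is adequately powered (power ≥ 0.80)

Power calculation (two-sample t-test, normal approximation):
z_β = d · √(n/2) - z_{α/2}
z_β = 0.45 · √(124/2) - 2.576
z_β = 0.45 · 7.874 - 2.576
z_β = 0.967

Power = Φ(z_β) = Φ(0.967) ≈ 0.833

Effect size d = 0.45 is small by Cohen's convention (0.2/0.5/0.8).

Threshold: power ≥ 0.80 is conventionally adequate.
Power ≈ 0.83 → the study is adequately powered (power ≥ 0.80).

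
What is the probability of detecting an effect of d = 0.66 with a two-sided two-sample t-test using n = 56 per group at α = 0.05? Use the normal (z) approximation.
Power ≈ 0.94

Power calculation (two-sample t-test, normal approximation):
z_β = d · √(n/2) - z_{α/2}
z_β = 0.66 · √(56/2) - 1.960
z_β = 0.66 · 5.292 - 1.960
z_β = 1.532

Power = Φ(z_β) = Φ(1.532) ≈ 0.937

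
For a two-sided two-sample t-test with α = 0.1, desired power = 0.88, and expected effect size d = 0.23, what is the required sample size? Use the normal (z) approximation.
n = 301 per group

Sample size formula (two-sample t-test, normal approximation):
n = 2 · ((z_{α/2} + z_β) / d)²

z_{α/2} = 1.645 (for α = 0.1, two-sided)
z_β = 1.175 (for power = 0.88)
d = 0.23

n = 2 · ((1.645 + 1.175) / 0.23)²
n = 2 · (12.261)²
n ≈ 300.66
Round up to the next whole number: n = 301 per group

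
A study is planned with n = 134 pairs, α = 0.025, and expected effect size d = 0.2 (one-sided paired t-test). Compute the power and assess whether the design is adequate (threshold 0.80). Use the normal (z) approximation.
Power ≈ 0.64; the study is underpowered (power < 0.80)

Power calculation (paired t-test, normal approximation):
z_β = d · √n - z_α
z_β = 0.2 · √134 - 1.960
z_β = 0.2 · 11.576 - 1.960
z_β = 0.355

Power = Φ(z_β) = Φ(0.355) ≈ 0.639

Effect size d = 0.2 is small by Cohen's convention (0.2/0.5/0.8).

Threshold: power ≥ 0.80 is conventionally adequate.
Power ≈ 0.64 → the study is underpowered (power < 0.80).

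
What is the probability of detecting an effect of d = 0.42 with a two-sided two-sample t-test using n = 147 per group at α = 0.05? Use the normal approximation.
Power ≈ 0.95

Power calculation (two-sample t-test, normal approximation):
z_β = d · √(n/2) - z_{α/2}
z_β = 0.42 · √(147/2) - 1.960
z_β = 0.42 · 8.573 - 1.960
z_β = 1.641

Power = Φ(z_β) = Φ(1.641) ≈ 0.950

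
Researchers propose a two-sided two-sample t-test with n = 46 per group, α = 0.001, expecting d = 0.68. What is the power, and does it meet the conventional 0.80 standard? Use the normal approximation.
Power ≈ 0.49; the study is underpowered (power < 0.80)

Power calculation (two-sample t-test, normal approximation):
z_β = d · √(n/2) - z_{α/2}
z_β = 0.68 · √(46/2) - 3.291
z_β = 0.68 · 4.796 - 3.291
z_β = -0.029

Power = Φ(z_β) = Φ(-0.029) ≈ 0.488

Effect size d = 0.68 is medium by Cohen's convention (0.2/0.5/0.8).

Threshold: power ≥ 0.80 is conventionally adequate.
Power ≈ 0.49 → the study is underpowered (power < 0.80).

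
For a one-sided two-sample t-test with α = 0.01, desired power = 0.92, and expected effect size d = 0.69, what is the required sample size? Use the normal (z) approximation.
n = 59 per group

Sample size formula (two-sample t-test, normal approximation):
n = 2 · ((z_α + z_β) / d)²

z_α = 2.326 (for α = 0.01, one-sided)
z_β = 1.405 (for power = 0.92)
d = 0.69

n = 2 · ((2.326 + 1.405) / 0.69)²
n = 2 · (5.407)²
n ≈ 58.47
Round up to the next whole number: n = 59 per group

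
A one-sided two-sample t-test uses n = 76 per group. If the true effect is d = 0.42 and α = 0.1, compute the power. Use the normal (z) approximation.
Power ≈ 0.90

Power calculation (two-sample t-test, normal approximation):
z_β = d · √(n/2) - z_α
z_β = 0.42 · √(76/2) - 1.282
z_β = 0.42 · 6.164 - 1.282
z_β = 1.308

Power = Φ(z_β) = Φ(1.308) ≈ 0.904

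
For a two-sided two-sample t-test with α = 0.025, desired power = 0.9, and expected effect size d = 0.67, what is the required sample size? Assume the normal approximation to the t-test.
n = 56 per group

Sample size formula (two-sample t-test, normal approximation):
n = 2 · ((z_{α/2} + z_β) / d)²

z_{α/2} = 2.241 (for α = 0.025, two-sided)
z_β = 1.282 (for power = 0.9)
d = 0.67

n = 2 · ((2.241 + 1.282) / 0.67)²
n = 2 · (5.258)²
n ≈ 55.29
Round up to the next whole number: n = 56 per group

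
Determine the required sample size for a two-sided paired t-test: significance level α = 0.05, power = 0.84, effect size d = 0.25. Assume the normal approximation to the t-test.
n = 140 pairs

Sample size formula (paired t-test, normal approximation):
n = ((z_{α/2} + z_β) / d)²

z_{α/2} = 1.960 (for α = 0.05, two-sided)
z_β = 0.994 (for power = 0.84)
d = 0.25

n = ((1.960 + 0.994) / 0.25)²
n = (11.816)²
n ≈ 139.62
Round up to the next whole number: n = 140 pairs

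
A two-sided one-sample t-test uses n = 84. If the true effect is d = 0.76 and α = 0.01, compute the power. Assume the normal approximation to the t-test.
Power ≈ 1.00

Power calculation (one-sample t-test, normal approximation):
z_β = d · √n - z_{α/2}
z_β = 0.76 · √84 - 2.576
z_β = 0.76 · 9.165 - 2.576
z_β = 4.390

Power = Φ(z_β) = Φ(4.390) ≈ 1.000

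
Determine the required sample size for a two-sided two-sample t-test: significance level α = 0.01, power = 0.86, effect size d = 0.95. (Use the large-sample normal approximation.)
n = 30 per group

Sample size formula (two-sample t-test, normal approximation):
n = 2 · ((z_{α/2} + z_β) / d)²

z_{α/2} = 2.576 (for α = 0.01, two-sided)
z_β = 1.080 (for power = 0.86)
d = 0.95

n = 2 · ((2.576 + 1.080) / 0.95)²
n = 2 · (3.848)²
n ≈ 29.61
Round up to the next whole number: n = 30 per group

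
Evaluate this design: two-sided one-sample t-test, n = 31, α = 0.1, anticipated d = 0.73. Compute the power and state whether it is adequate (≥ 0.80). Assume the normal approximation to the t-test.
Power ≈ 0.99; the study is adequately powered (power ≥ 0.80)

Power calculation (one-sample t-test, normal approximation):
z_β = d · √n - z_{α/2}
z_β = 0.73 · √31 - 1.645
z_β = 0.73 · 5.568 - 1.645
z_β = 2.420

Power = Φ(z_β) = Φ(2.420) ≈ 0.992

Effect size d = 0.73 is medium by Cohen's convention (0.2/0.5/0.8).

Threshold: power ≥ 0.80 is conventionally adequate.
Power ≈ 0.99 → the study is adequately powered (power ≥ 0.80).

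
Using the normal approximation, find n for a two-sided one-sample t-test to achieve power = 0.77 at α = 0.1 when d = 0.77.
n = 10

Sample size formula (one-sample t-test, normal approximation):
n = ((z_{α/2} + z_β) / d)²

z_{α/2} = 1.645 (for α = 0.1, two-sided)
z_β = 0.739 (for power = 0.77)
d = 0.77

n = ((1.645 + 0.739) / 0.77)²
n = (3.096)²
n ≈ 9.59
Round up to the next whole number: n = 10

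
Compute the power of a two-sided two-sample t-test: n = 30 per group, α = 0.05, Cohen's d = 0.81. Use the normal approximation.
Power ≈ 0.88

Power calculation (two-sample t-test, normal approximation):
z_β = d · √(n/2) - z_{α/2}
z_β = 0.81 · √(30/2) - 1.960
z_β = 0.81 · 3.873 - 1.960
z_β = 1.177

Power = Φ(z_β) = Φ(1.177) ≈ 0.880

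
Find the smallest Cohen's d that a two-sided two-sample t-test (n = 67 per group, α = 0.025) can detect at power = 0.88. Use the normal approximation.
d ≈ 0.59

Minimum detectable effect (two-sample t-test, normal approximation):
d = (z_{α/2} + z_β) / √(n/2)
d = (2.241 + 1.175) / √(67/2)
d = 3.416 / 5.788
d ≈ 0.59

By Cohen's convention (0.2 small / 0.5 medium / 0.8 large): medium effect.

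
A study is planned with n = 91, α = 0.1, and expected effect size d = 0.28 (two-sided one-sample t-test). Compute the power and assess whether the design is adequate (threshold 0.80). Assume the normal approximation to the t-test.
Power ≈ 0.85; the study is adequately powered (power ≥ 0.80)

Power calculation (one-sample t-test, normal approximation):
z_β = d · √n - z_{α/2}
z_β = 0.28 · √91 - 1.645
z_β = 0.28 · 9.539 - 1.645
z_β = 1.026

Power = Φ(z_β) = Φ(1.026) ≈ 0.848

Effect size d = 0.28 is small by Cohen's convention (0.2/0.5/0.8).

Threshold: power ≥ 0.80 is conventionally adequate.
Power ≈ 0.85 → the study is adequately powered (power ≥ 0.80).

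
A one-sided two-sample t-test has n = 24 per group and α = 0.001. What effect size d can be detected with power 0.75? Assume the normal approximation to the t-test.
d ≈ 1.09

Minimum detectable effect (two-sample t-test, normal approximation):
d = (z_α + z_β) / √(n/2)
d = (3.090 + 0.674) / √(24/2)
d = 3.765 / 3.464
d ≈ 1.09

By Cohen's convention (0.2 small / 0.5 medium / 0.8 large): large effect.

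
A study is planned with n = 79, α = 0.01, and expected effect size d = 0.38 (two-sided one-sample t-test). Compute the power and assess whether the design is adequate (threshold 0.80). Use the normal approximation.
Power ≈ 0.79; the study is underpowered (power < 0.80)

Power calculation (one-sample t-test, normal approximation):
z_β = d · √n - z_{α/2}
z_β = 0.38 · √79 - 2.576
z_β = 0.38 · 8.888 - 2.576
z_β = 0.802

Power = Φ(z_β) = Φ(0.802) ≈ 0.789

Effect size d = 0.38 is small by Cohen's convention (0.2/0.5/0.8).

Threshold: power ≥ 0.80 is conventionally adequate.
Power ≈ 0.79 → the study is underpowered (power < 0.80).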